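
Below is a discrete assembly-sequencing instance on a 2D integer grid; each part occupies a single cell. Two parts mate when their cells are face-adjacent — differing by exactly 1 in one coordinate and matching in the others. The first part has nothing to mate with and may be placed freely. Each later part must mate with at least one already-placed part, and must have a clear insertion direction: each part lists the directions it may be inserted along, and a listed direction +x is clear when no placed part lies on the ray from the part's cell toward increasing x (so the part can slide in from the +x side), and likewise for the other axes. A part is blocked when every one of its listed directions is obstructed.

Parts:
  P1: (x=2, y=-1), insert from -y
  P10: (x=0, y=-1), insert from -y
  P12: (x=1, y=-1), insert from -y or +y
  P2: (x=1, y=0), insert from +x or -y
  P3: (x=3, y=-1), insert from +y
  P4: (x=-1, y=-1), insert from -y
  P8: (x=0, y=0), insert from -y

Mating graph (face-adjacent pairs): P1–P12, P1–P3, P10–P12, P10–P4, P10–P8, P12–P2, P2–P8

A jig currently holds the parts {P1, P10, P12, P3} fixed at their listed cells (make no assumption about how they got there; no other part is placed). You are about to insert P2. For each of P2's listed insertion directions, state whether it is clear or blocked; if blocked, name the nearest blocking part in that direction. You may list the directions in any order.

+x: clear; -y: blocked by P12

+x: ray from P2(1, 0) has no placed part ⇒ clear
-y: nearest on ray is P12@(1, -1) ⇒ blocked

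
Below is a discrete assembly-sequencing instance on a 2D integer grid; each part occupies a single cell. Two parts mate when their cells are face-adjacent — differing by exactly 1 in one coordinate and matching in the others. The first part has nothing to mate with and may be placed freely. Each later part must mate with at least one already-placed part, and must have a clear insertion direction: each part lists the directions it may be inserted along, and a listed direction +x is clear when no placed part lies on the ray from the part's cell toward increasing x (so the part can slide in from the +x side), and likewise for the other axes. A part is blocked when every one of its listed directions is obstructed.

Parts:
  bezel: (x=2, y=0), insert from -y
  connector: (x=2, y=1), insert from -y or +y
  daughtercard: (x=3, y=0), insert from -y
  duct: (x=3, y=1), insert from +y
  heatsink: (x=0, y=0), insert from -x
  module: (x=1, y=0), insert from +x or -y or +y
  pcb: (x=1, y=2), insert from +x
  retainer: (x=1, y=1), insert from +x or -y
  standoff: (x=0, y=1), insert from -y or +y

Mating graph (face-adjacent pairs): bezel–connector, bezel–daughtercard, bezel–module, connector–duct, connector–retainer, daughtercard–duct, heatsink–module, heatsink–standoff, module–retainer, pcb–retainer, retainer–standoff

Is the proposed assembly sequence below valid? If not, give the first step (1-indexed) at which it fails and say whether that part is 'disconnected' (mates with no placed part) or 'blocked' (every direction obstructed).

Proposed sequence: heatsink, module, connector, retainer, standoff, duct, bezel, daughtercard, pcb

Invalid at step 3 (disconnected)

1. heatsink@(0, 0) [-x clear] — {heatsink}
2. module@(1, 0) [+x clear] — {heatsink, module}
3. connector@(2, 1) — no placed neighbour ⇒ disconnected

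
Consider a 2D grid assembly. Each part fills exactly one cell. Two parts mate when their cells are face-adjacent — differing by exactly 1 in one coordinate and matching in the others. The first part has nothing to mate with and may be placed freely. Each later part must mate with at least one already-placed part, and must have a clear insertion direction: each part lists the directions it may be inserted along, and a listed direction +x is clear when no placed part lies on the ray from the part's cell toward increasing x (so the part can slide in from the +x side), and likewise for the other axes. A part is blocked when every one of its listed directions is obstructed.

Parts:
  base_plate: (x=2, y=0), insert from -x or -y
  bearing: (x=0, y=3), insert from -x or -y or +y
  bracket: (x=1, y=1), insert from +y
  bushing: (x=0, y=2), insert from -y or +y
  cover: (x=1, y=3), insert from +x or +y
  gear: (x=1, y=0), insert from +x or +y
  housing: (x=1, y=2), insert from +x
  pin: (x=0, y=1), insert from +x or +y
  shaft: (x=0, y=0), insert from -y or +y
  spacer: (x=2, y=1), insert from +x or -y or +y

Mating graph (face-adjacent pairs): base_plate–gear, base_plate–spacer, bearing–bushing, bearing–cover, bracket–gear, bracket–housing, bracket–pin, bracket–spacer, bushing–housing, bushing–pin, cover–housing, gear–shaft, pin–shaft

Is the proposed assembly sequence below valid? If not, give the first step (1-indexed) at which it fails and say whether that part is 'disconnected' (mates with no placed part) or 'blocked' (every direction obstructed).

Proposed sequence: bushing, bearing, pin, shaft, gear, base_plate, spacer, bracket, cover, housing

1. bushing@(0, 2) [-y clear] — {bushing}
2. bearing@(0, 3) [-x clear] — {bearing, bushing}
3. pin@(0, 1) [+x clear] — {bearing, bushing, pin}
4. shaft@(0, 0) [-y clear] — {bearing, bushing, pin, shaft}
5. gear@(1, 0) [+x clear] — {bearing, bushing, gear, pin, shaft}
6. base_plate@(2, 0) [-y clear] — {base_plate, bearing, bushing, gear, pin, shaft}
7. spacer@(2, 1) [+x clear] — {base_plate, bearing, bushing, gear, pin, shaft, spacer}
8. bracket@(1, 1) [+y clear] — {base_plate, bearing, bracket, bushing, gear, pin, shaft, spacer}
9. cover@(1, 3) [+x clear] — {base_plate, bearing, bracket, bushing, cover, gear, pin, shaft, spacer}
10. housing@(1, 2) [+x clear] — {base_plate, bearing, bracket, bushing, cover, gear, housing, pin, shaft, spacer}

Valid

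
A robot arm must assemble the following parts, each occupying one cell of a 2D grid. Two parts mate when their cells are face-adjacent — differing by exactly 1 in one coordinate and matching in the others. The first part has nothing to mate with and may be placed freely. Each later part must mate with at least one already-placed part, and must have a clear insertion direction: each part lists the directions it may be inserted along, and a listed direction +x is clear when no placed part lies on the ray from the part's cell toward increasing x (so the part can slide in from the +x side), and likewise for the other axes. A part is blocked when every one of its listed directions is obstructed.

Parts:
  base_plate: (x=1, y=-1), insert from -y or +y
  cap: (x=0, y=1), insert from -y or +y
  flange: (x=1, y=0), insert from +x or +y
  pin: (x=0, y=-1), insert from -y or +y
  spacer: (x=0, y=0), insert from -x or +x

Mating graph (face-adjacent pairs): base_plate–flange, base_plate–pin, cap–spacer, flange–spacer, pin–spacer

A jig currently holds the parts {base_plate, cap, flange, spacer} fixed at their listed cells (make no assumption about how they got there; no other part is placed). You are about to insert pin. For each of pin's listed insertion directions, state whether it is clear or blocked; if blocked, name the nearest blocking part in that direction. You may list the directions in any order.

-y: ray from pin(0, -1) has no placed part ⇒ clear
+y: nearest on ray is spacer@(0, 0) ⇒ blocked

+y: blocked by spacer; -y: clear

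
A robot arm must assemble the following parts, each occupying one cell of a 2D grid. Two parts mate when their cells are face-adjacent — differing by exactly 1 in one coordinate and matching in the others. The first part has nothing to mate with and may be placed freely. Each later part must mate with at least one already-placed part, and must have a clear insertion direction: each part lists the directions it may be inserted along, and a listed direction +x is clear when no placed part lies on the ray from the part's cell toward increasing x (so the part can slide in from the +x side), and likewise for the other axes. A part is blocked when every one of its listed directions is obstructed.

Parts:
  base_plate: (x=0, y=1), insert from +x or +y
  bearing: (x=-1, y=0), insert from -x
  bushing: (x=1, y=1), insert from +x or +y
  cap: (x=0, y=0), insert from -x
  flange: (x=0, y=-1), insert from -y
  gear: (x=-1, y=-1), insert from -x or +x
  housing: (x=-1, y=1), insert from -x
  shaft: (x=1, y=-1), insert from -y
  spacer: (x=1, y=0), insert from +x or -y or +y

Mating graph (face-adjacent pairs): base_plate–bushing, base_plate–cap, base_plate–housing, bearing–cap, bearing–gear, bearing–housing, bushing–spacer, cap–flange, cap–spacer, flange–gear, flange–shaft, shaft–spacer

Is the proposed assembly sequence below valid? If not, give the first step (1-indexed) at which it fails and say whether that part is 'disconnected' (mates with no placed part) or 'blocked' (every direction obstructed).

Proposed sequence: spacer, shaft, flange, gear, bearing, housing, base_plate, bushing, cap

Invalid at step 9 (blocked)

1. spacer@(1, 0) [+x clear] — {spacer}
2. shaft@(1, -1) [-y clear] — {shaft, spacer}
3. flange@(0, -1) [-y clear] — {flange, shaft, spacer}
4. gear@(-1, -1) [-x clear] — {flange, gear, shaft, spacer}
5. bearing@(-1, 0) [-x clear] — {bearing, flange, gear, shaft, spacer}
6. housing@(-1, 1) [-x clear] — {bearing, flange, gear, housing, shaft, spacer}
7. base_plate@(0, 1) [+x clear] — {base_plate, bearing, flange, gear, housing, shaft, spacer}
8. bushing@(1, 1) [+x clear] — {base_plate, bearing, bushing, flange, gear, housing, shaft, spacer}
9. cap@(0, 0) — -x all obstructed ⇒ blocked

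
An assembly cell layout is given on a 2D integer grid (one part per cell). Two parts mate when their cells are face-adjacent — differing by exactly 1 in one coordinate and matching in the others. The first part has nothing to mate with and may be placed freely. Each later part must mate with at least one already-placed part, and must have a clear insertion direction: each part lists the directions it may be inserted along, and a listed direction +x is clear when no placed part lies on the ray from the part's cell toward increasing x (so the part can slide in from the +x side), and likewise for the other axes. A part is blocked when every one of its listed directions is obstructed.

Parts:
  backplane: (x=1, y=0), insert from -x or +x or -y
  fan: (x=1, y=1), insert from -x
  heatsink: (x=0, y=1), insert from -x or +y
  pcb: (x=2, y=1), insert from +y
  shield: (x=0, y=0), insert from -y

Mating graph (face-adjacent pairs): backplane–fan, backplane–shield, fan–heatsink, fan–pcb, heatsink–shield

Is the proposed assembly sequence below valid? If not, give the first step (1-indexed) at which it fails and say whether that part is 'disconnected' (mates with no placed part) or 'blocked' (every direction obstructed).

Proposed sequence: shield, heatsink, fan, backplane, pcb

1. shield@(0, 0) [-y clear] — {shield}
2. heatsink@(0, 1) [-x clear] — {heatsink, shield}
3. fan@(1, 1) — -x all obstructed ⇒ blocked

Invalid at step 3 (blocked)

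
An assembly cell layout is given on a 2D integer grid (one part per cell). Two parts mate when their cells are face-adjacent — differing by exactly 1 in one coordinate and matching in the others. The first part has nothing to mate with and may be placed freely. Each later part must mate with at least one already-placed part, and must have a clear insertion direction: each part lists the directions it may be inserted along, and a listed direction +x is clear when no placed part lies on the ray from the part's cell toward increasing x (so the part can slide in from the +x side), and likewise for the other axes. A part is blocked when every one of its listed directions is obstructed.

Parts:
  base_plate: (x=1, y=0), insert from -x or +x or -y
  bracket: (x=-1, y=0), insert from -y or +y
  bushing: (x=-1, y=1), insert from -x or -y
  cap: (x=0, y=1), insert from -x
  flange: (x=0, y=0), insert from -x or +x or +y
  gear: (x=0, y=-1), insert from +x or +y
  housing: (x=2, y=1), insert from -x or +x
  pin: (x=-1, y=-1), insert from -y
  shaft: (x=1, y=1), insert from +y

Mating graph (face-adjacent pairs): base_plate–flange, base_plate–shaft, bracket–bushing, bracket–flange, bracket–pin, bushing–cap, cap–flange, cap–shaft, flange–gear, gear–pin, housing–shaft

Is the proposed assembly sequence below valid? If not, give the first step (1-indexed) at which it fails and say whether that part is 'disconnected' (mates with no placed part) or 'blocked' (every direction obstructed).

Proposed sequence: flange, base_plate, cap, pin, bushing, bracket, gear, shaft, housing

Invalid at step 4 (disconnected)

1. flange@(0, 0) [-x clear] — {flange}
2. base_plate@(1, 0) [+x clear] — {base_plate, flange}
3. cap@(0, 1) [-x clear] — {base_plate, cap, flange}
4. pin@(-1, -1) — no placed neighbour ⇒ disconnected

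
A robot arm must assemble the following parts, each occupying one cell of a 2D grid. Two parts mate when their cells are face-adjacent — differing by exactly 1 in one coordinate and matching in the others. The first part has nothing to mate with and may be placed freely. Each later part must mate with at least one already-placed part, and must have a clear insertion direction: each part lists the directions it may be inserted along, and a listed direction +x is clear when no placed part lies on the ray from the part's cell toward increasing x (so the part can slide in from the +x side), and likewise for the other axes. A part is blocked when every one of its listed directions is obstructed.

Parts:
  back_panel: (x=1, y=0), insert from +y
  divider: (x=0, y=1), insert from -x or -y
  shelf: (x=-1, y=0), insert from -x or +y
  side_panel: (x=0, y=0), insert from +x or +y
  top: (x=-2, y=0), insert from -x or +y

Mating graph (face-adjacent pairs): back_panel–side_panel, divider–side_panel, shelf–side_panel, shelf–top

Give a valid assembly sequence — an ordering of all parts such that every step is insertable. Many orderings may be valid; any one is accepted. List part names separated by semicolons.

shelf; side_panel; divider; top; back_panel

1. shelf@(-1, 0) [-x clear] — {shelf}
2. side_panel@(0, 0) [+x clear] — {shelf, side_panel}
3. divider@(0, 1) [-x clear] — {divider, shelf, side_panel}
4. top@(-2, 0) [-x clear] — {divider, shelf, side_panel, top}
5. back_panel@(1, 0) [+y clear] — {back_panel, divider, shelf, side_panel, top}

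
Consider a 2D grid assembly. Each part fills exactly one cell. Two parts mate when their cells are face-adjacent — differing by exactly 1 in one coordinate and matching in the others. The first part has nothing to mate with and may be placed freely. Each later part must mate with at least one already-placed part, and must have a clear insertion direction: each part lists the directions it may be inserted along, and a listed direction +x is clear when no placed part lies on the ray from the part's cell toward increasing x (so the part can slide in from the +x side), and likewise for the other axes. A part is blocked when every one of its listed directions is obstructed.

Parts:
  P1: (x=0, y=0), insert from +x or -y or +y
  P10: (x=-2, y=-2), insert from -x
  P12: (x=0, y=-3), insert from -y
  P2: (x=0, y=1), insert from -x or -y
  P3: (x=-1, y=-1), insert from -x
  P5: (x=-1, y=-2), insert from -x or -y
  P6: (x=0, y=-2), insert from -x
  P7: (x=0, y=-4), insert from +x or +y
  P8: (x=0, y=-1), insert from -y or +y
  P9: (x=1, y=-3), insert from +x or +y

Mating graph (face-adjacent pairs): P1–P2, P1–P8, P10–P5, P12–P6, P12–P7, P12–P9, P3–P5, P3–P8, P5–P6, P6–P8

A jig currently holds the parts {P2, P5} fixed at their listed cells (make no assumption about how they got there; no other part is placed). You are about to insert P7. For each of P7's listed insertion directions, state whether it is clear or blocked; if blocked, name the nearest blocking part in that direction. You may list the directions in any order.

+x: ray from P7(0, -4) has no placed part ⇒ clear
+y: nearest on ray is P2@(0, 1) ⇒ blocked

+x: clear; +y: blocked by P2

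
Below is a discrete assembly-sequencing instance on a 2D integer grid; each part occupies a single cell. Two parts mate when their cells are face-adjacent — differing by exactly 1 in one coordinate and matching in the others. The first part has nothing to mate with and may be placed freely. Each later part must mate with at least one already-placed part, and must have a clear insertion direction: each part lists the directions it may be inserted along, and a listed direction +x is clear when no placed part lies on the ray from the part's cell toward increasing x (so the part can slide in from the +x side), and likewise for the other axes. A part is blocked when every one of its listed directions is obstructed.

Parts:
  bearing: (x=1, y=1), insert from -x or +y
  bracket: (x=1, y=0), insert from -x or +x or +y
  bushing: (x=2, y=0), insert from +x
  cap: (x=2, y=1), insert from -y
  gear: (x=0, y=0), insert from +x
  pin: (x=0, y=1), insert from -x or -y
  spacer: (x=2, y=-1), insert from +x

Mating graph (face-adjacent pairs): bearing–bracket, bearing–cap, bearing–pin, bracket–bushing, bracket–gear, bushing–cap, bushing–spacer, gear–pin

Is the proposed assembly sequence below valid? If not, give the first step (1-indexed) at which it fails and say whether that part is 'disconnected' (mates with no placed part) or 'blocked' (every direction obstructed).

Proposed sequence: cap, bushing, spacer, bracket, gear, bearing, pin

Invalid at step 5 (blocked)

1. cap@(2, 1) [-y clear] — {cap}
2. bushing@(2, 0) [+x clear] — {bushing, cap}
3. spacer@(2, -1) [+x clear] — {bushing, cap, spacer}
4. bracket@(1, 0) [-x clear] — {bracket, bushing, cap, spacer}
5. gear@(0, 0) — +x all obstructed ⇒ blocked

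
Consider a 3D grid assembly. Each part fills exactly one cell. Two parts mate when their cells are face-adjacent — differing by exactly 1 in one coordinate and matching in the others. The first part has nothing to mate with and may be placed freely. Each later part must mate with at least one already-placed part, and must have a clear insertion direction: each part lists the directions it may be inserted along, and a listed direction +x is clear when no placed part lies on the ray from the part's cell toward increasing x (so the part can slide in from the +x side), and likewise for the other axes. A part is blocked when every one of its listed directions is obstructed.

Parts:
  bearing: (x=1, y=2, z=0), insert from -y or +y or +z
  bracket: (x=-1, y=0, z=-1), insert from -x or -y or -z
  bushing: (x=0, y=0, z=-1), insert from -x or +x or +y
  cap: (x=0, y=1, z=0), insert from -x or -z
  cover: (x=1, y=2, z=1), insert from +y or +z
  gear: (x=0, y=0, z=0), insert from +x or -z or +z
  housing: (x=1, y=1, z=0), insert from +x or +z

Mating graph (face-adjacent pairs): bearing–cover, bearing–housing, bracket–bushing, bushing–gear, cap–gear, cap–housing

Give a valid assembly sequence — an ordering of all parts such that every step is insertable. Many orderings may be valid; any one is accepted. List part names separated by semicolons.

1. bushing@(0, 0, -1) [-x clear] — {bushing}
2. bracket@(-1, 0, -1) [-x clear] — {bracket, bushing}
3. gear@(0, 0, 0) [+x clear] — {bracket, bushing, gear}
4. cap@(0, 1, 0) [-x clear] — {bracket, bushing, cap, gear}
5. housing@(1, 1, 0) [+x clear] — {bracket, bushing, cap, gear, housing}
6. bearing@(1, 2, 0) [+y clear] — {bearing, bracket, bushing, cap, gear, housing}
7. cover@(1, 2, 1) [+y clear] — {bearing, bracket, bushing, cap, cover, gear, housing}

bushing; bracket; gear; cap; housing; bearing; cover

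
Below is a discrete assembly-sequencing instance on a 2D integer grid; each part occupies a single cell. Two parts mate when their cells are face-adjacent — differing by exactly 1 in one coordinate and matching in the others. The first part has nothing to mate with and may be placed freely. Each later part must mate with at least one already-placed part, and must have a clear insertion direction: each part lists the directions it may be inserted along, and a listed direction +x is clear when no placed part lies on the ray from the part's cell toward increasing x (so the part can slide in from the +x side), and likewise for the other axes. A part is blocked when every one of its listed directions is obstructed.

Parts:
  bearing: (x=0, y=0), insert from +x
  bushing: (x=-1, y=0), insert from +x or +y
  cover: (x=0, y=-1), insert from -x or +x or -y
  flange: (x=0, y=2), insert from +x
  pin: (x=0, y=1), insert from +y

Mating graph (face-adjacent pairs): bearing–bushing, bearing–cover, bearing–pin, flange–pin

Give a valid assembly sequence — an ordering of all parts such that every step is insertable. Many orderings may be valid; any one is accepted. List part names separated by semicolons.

bearing; pin; bushing; cover; flange

1. bearing@(0, 0) [+x clear] — {bearing}
2. pin@(0, 1) [+y clear] — {bearing, pin}
3. bushing@(-1, 0) [+y clear] — {bearing, bushing, pin}
4. cover@(0, -1) [-x clear] — {bearing, bushing, cover, pin}
5. flange@(0, 2) [+x clear] — {bearing, bushing, cover, flange, pin}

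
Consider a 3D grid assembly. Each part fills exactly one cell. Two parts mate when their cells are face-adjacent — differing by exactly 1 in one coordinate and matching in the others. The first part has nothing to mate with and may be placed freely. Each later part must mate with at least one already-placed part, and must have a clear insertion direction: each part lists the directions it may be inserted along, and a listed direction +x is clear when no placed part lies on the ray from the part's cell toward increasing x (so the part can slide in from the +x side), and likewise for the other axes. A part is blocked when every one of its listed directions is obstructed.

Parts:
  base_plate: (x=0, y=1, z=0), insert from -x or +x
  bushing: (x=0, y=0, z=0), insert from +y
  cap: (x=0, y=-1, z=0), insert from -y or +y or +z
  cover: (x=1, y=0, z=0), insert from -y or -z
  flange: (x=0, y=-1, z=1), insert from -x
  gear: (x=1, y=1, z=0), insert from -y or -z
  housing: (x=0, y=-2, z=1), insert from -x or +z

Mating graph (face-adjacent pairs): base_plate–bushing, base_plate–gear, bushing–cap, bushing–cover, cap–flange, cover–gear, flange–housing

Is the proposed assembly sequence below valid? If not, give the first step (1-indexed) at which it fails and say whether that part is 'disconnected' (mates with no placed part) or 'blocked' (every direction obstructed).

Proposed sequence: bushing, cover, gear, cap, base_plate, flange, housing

1. bushing@(0, 0, 0) [+y clear] — {bushing}
2. cover@(1, 0, 0) [-y clear] — {bushing, cover}
3. gear@(1, 1, 0) [-z clear] — {bushing, cover, gear}
4. cap@(0, -1, 0) [-y clear] — {bushing, cap, cover, gear}
5. base_plate@(0, 1, 0) [-x clear] — {base_plate, bushing, cap, cover, gear}
6. flange@(0, -1, 1) [-x clear] — {base_plate, bushing, cap, cover, flange, gear}
7. housing@(0, -2, 1) [-x clear] — {base_plate, bushing, cap, cover, flange, gear, housing}

Valid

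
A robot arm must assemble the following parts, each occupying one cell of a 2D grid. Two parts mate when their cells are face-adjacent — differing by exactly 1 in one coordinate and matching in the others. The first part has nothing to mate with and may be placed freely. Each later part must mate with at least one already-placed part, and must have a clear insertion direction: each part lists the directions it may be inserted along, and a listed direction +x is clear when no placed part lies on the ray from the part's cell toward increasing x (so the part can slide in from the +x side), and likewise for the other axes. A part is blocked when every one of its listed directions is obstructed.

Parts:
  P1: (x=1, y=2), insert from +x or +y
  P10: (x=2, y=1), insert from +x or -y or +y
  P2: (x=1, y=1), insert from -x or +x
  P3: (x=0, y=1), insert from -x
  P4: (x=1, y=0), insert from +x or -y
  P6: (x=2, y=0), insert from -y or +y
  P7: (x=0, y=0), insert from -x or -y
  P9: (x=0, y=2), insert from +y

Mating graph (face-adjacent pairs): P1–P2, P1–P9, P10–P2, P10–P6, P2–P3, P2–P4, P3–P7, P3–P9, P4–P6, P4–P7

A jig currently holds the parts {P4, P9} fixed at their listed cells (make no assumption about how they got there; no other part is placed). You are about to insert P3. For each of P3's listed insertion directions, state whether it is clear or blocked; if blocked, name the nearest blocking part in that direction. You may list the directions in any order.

-x: clear

-x: ray from P3(0, 1) has no placed part ⇒ clear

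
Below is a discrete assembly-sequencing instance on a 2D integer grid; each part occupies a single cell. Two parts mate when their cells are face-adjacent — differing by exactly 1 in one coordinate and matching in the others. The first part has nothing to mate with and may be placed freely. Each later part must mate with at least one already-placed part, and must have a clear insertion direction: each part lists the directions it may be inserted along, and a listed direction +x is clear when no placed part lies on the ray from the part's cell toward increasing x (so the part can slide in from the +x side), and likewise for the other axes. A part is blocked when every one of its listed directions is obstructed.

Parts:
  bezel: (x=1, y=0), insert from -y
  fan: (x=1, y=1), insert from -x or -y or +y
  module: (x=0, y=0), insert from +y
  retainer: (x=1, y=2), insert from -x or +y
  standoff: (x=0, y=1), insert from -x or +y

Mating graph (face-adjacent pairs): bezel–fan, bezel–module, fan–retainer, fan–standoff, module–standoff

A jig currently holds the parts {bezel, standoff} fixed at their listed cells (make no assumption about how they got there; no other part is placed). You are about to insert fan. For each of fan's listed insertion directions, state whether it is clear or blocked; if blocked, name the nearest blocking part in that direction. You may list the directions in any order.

-x: nearest on ray is standoff@(0, 1) ⇒ blocked
-y: nearest on ray is bezel@(1, 0) ⇒ blocked
+y: ray from fan(1, 1) has no placed part ⇒ clear

+y: clear; -x: blocked by standoff; -y: blocked by bezel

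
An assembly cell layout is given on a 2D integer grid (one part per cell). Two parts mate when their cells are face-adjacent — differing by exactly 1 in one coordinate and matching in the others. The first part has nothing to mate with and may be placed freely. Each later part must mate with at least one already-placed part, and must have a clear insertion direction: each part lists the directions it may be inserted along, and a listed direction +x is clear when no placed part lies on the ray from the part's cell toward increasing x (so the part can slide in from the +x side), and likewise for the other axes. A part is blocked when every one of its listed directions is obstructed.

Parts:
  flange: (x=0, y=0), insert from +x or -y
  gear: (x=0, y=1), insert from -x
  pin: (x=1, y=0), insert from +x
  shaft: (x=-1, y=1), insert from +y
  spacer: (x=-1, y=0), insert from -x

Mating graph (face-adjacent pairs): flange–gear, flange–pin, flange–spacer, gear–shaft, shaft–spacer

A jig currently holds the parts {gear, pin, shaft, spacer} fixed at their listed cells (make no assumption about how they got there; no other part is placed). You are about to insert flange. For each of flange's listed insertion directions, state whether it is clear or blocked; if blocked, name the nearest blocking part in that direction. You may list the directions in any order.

+x: nearest on ray is pin@(1, 0) ⇒ blocked
-y: ray from flange(0, 0) has no placed part ⇒ clear

+x: blocked by pin; -y: clear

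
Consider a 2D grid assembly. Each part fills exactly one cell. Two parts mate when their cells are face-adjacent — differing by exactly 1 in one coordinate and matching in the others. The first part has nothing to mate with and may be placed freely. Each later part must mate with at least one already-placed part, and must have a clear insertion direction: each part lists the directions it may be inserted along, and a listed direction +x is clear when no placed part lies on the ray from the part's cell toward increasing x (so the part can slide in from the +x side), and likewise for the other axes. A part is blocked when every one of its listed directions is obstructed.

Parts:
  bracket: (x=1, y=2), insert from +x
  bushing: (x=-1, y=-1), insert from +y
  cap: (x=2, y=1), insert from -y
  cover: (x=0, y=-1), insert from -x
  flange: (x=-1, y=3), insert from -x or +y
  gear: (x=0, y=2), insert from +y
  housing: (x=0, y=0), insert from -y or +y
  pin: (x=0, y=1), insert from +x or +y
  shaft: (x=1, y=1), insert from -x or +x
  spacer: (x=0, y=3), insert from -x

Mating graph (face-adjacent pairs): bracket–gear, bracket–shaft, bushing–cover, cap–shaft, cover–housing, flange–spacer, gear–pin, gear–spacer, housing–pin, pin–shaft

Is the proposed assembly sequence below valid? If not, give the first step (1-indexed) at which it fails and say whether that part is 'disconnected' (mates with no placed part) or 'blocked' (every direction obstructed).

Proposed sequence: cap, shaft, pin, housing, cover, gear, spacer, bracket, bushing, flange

Valid

1. cap@(2, 1) [-y clear] — {cap}
2. shaft@(1, 1) [-x clear] — {cap, shaft}
3. pin@(0, 1) [+y clear] — {cap, pin, shaft}
4. housing@(0, 0) [-y clear] — {cap, housing, pin, shaft}
5. cover@(0, -1) [-x clear] — {cap, cover, housing, pin, shaft}
6. gear@(0, 2) [+y clear] — {cap, cover, gear, housing, pin, shaft}
7. spacer@(0, 3) [-x clear] — {cap, cover, gear, housing, pin, shaft, spacer}
8. bracket@(1, 2) [+x clear] — {bracket, cap, cover, gear, housing, pin, shaft, spacer}
9. bushing@(-1, -1) [+y clear] — {bracket, bushing, cap, cover, gear, housing, pin, shaft, spacer}
10. flange@(-1, 3) [-x clear] — {bracket, bushing, cap, cover, flange, gear, housing, pin, shaft, spacer}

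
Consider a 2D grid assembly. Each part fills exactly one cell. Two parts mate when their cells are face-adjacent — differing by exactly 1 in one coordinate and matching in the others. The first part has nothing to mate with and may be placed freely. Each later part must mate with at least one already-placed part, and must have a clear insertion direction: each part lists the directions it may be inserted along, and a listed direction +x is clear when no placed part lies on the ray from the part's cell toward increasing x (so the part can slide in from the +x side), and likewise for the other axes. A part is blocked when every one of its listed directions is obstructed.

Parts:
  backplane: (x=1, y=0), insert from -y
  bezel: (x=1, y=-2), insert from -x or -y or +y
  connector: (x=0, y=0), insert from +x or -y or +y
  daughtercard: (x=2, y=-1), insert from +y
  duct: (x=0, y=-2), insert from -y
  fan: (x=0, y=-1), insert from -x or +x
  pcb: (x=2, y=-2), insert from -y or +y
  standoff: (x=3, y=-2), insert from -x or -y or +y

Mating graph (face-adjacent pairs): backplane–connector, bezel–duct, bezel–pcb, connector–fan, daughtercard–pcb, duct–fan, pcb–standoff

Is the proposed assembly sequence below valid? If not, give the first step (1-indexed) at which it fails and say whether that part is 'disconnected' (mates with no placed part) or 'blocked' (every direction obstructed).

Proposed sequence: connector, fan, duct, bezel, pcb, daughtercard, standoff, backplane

1. connector@(0, 0) [+x clear] — {connector}
2. fan@(0, -1) [-x clear] — {connector, fan}
3. duct@(0, -2) [-y clear] — {connector, duct, fan}
4. bezel@(1, -2) [-y clear] — {bezel, connector, duct, fan}
5. pcb@(2, -2) [-y clear] — {bezel, connector, duct, fan, pcb}
6. daughtercard@(2, -1) [+y clear] — {bezel, connector, daughtercard, duct, fan, pcb}
7. standoff@(3, -2) [-y clear] — {bezel, connector, daughtercard, duct, fan, pcb, standoff}
8. backplane@(1, 0) — -y all obstructed ⇒ blocked

Invalid at step 8 (blocked)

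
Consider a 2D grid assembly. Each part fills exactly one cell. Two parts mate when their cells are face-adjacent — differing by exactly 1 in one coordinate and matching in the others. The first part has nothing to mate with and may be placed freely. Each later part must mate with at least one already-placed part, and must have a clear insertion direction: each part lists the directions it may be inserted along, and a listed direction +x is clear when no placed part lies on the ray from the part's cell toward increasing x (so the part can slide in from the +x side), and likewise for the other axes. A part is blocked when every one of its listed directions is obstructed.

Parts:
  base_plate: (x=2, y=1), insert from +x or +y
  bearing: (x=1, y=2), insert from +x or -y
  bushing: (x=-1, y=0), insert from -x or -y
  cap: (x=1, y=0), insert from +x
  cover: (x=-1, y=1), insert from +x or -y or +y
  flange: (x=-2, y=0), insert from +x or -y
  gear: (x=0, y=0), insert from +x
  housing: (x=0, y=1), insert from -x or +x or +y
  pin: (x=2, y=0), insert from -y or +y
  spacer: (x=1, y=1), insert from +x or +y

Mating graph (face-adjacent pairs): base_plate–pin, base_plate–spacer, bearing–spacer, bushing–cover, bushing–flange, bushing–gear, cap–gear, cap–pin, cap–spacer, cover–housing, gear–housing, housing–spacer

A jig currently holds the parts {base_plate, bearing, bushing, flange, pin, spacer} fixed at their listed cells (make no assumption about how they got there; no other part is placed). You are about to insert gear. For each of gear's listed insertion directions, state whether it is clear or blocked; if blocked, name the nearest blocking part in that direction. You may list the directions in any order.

+x: blocked by pin

+x: nearest on ray is pin@(2, 0) ⇒ blocked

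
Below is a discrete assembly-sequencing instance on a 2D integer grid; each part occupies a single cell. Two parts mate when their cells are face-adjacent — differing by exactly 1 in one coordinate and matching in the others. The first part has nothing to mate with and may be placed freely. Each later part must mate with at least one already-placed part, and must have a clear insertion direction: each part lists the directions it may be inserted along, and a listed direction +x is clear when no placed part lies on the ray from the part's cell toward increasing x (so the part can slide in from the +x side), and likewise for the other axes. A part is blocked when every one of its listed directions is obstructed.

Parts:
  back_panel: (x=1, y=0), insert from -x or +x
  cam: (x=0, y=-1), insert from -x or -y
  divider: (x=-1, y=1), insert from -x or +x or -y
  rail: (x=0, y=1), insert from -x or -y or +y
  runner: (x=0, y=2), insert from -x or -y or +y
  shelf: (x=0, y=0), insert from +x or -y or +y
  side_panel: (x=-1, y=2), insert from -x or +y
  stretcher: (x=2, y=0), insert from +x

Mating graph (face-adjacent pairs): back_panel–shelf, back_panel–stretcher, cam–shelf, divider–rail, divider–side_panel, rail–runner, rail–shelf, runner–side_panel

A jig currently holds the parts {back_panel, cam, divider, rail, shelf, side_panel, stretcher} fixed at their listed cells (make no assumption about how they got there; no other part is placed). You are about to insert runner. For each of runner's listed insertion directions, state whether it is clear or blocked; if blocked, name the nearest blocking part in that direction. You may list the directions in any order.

+y: clear; -x: blocked by side_panel; -y: blocked by rail

-x: nearest on ray is side_panel@(-1, 2) ⇒ blocked
-y: nearest on ray is rail@(0, 1) ⇒ blocked
+y: ray from runner(0, 2) has no placed part ⇒ clear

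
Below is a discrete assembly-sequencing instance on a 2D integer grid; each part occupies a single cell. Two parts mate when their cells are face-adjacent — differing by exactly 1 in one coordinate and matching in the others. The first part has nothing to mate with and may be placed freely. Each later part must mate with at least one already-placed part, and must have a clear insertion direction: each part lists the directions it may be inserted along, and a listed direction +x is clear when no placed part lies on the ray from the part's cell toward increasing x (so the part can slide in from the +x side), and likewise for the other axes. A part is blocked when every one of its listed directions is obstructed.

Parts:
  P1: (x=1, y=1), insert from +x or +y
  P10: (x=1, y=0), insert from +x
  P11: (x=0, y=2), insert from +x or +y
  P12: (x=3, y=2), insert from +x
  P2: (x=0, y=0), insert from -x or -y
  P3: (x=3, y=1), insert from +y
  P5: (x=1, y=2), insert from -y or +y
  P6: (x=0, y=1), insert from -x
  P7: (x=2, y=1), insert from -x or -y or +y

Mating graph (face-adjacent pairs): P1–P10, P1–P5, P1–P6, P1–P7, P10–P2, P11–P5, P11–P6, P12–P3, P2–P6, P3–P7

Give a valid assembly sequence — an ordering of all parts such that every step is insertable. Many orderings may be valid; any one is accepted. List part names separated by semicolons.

P2; P6; P1; P5; P10; P7; P11; P3; P12

1. P2@(0, 0) [-x clear] — {P2}
2. P6@(0, 1) [-x clear] — {P2, P6}
3. P1@(1, 1) [+x clear] — {P1, P2, P6}
4. P5@(1, 2) [+y clear] — {P1, P2, P5, P6}
5. P10@(1, 0) [+x clear] — {P1, P10, P2, P5, P6}
6. P7@(2, 1) [-y clear] — {P1, P10, P2, P5, P6, P7}
7. P11@(0, 2) [+y clear] — {P1, P10, P11, P2, P5, P6, P7}
8. P3@(3, 1) [+y clear] — {P1, P10, P11, P2, P3, P5, P6, P7}
9. P12@(3, 2) [+x clear] — {P1, P10, P11, P12, P2, P3, P5, P6, P7}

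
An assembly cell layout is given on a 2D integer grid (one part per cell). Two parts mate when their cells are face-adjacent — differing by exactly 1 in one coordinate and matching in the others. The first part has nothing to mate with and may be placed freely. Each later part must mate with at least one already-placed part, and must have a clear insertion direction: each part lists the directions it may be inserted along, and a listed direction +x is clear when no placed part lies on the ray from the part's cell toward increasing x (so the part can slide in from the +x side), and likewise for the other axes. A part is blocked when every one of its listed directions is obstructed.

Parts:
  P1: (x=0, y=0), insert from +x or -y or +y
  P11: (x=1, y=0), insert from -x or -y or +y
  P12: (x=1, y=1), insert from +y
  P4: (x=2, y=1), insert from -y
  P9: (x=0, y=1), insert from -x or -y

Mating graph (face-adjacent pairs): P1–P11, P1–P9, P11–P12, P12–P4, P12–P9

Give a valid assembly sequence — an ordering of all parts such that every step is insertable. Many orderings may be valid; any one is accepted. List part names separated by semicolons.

P1; P11; P12; P9; P4

1. P1@(0, 0) [+x clear] — {P1}
2. P11@(1, 0) [-y clear] — {P1, P11}
3. P12@(1, 1) [+y clear] — {P1, P11, P12}
4. P9@(0, 1) [-x clear] — {P1, P11, P12, P9}
5. P4@(2, 1) [-y clear] — {P1, P11, P12, P4, P9}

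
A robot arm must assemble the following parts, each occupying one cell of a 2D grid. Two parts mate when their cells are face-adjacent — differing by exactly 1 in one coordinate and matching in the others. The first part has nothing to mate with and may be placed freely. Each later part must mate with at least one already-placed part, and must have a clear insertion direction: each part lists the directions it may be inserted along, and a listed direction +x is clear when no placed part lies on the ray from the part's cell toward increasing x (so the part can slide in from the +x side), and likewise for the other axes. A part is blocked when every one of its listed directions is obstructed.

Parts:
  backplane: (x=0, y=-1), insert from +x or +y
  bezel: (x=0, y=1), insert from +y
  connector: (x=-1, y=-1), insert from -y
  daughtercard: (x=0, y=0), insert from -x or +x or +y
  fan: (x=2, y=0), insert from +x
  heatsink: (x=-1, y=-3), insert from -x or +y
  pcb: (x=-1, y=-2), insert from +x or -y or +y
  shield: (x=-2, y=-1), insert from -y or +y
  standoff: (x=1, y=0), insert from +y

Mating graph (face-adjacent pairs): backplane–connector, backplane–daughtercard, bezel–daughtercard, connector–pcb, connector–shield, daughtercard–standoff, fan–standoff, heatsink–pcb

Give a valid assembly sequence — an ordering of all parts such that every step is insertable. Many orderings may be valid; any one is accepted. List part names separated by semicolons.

connector; pcb; heatsink; backplane; daughtercard; standoff; fan; bezel; shield

1. connector@(-1, -1) [-y clear] — {connector}
2. pcb@(-1, -2) [+x clear] — {connector, pcb}
3. heatsink@(-1, -3) [-x clear] — {connector, heatsink, pcb}
4. backplane@(0, -1) [+x clear] — {backplane, connector, heatsink, pcb}
5. daughtercard@(0, 0) [-x clear] — {backplane, connector, daughtercard, heatsink, pcb}
6. standoff@(1, 0) [+y clear] — {backplane, connector, daughtercard, heatsink, pcb, standoff}
7. fan@(2, 0) [+x clear] — {backplane, connector, daughtercard, fan, heatsink, pcb, standoff}
8. bezel@(0, 1) [+y clear] — {backplane, bezel, connector, daughtercard, fan, heatsink, pcb, standoff}
9. shield@(-2, -1) [-y clear] — {backplane, bezel, connector, daughtercard, fan, heatsink, pcb, shield, standoff}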